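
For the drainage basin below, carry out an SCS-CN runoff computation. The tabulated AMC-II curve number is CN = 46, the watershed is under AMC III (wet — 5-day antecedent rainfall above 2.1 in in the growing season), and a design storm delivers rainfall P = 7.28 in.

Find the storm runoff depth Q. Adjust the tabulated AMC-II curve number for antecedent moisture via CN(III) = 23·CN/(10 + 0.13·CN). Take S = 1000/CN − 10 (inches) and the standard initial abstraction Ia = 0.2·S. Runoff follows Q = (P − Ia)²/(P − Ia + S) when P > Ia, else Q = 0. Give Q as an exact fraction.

CN(III) from CN(II)=46: (23·46)/(10 + 0.13·46) = 52900/799 ≈ 66.208
S = 1000/(52900/799) − 10 = 2700/529 in ≈ 5.104 in
Ia = 0.2S: 0.2·5.104 = 1.021 in (exactly 540/529)
Since P=7.280 > Ia=1.021: effective rainfall P−Ia = 82778/13225 in
Q = (82778/13225)²/((82778/13225) + 2700/529) = (6852197284/174900625)/(150278/13225) = 3426098642/993713275 in ≈ 3.448 in

Q = 3426098642/993713275 in ≈ 3.448 in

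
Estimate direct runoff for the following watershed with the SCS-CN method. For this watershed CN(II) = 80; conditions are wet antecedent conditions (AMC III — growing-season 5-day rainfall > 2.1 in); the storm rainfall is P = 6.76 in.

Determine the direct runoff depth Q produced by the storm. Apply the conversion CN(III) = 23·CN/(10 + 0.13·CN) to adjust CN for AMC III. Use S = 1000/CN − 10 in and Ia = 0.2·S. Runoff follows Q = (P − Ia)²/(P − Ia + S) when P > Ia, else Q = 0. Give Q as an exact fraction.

CN(III) from CN(II)=80: (23·80)/(10 + 0.13·80) = 4600/51 ≈ 90.196
Max retention: S = 1000/(4600/51) − 10 = 25/23 in (≈ 1.087 in)
Ia = 0.2·(25/23) = 5/23 in ≈ 0.217 in
P − Ia = 6.760 − 0.217 = 3762/575 ≈ 6.543 in (> 0, runoff occurs)
Q = (3762/575)²/((3762/575) + 25/23) = (14152644/330625)/(4387/575) = 14152644/2522525 in ≈ 5.611 in

Q = 14152644/2522525 in ≈ 5.611 in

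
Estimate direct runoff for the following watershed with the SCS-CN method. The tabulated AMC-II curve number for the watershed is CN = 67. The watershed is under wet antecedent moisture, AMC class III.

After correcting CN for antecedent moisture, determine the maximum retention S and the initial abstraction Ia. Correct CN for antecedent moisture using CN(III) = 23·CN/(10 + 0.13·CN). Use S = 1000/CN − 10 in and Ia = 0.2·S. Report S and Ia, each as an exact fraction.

S = 3300/1541 in ≈ 2.141 in; Ia = 660/1541 in ≈ 0.428 in

Wet (AMC III): CN(III) = 23·67/(10 + 0.13·67) = 1541/(1871/100) = 154100/1871 ≈ 82.362
S = 1000/(154100/1871) − 10 = 3300/1541 in ≈ 2.141 in
Ia = 0.2S: 0.2·2.141 = 0.428 in (exactly 660/1541)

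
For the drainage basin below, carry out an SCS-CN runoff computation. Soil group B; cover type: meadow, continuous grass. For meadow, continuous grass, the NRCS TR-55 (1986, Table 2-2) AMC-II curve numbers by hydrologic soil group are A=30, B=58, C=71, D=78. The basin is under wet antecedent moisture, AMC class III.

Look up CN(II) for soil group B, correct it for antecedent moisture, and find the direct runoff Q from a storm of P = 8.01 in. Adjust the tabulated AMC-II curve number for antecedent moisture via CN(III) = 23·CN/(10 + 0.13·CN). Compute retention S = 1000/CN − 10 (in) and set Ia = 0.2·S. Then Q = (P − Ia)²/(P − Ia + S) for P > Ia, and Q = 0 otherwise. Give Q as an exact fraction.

NRCS table: meadow, continuous grass, soil group B → CN(II) = 58
Wet (AMC III): CN(III) = 23·58/(10 + 0.13·58) = 1334/(877/50) = 66700/877 ≈ 76.055
Retention S: 1000/CN − 10 with CN=76.055 → S = 2100/667 ≈ 3.148 in
Initial abstraction Ia = S/5 = (2100/667)/5 = 420/667 ≈ 0.630 in
Since P=8.010 > Ia=0.630: effective rainfall P−Ia = 492267/66700 in
Q = (492267/66700)²/((492267/66700) + 2100/667) = (242326799289/4448890000)/(702267/66700) = 80775599763/15613736300 in ≈ 5.173 in

Q = 80775599763/15613736300 in ≈ 5.173 in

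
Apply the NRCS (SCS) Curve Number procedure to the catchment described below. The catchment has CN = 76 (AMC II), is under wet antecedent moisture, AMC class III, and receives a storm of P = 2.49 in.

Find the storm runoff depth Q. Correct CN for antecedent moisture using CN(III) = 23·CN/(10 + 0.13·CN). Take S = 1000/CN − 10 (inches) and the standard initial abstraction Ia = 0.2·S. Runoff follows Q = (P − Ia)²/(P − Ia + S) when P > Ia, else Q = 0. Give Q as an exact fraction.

Adjust CN=76 to AMC III: 23·76/(10 + 0.13·76) → 1748 ÷ (497/25) = 43700/497 ≈ 87.928
S = 1000/(43700/497) − 10 = 600/437 in ≈ 1.373 in
Ia = 0.2S: 0.2·1.373 = 0.275 in (exactly 120/437)
P − Ia = 2.490 − 0.275 = 96813/43700 ≈ 2.215 in (> 0, runoff occurs)
Q: (96813/43700)² ÷ (156813/43700) = 3124252323/2284242700 in (≈ 1.368 in)

Q = 3124252323/2284242700 in ≈ 1.368 in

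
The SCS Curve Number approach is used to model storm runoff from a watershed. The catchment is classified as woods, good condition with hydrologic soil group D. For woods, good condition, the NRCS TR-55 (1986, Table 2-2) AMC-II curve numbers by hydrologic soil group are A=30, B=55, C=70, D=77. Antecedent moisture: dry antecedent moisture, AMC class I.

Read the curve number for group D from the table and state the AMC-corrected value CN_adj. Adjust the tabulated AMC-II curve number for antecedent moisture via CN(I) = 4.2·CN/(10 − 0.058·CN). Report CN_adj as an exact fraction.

CN_adj = 161700/2767 ≈ 58.439

NRCS table: woods, good condition, soil group D → CN(II) = 77
Adjust CN=77 to AMC I: 4.2·77/(10 − 0.058·77) → (1617/5) ÷ (2767/500) = 161700/2767 ≈ 58.439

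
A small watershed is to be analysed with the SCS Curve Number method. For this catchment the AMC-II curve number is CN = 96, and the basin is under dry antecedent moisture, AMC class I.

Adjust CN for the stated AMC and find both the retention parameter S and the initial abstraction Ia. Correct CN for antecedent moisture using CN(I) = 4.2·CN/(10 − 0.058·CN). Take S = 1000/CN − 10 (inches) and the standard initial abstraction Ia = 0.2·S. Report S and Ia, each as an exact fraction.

S = 125/126 in ≈ 0.992 in; Ia = 25/126 in ≈ 0.198 in

Adjust CN=96 to AMC I: 4.2·96/(10 − 0.058·96) → (2016/5) ÷ (554/125) = 25200/277 ≈ 90.975
S = 1000/(25200/277) − 10 = 125/126 in ≈ 0.992 in
Ia = 0.2S: 0.2·0.992 = 0.198 in (exactly 25/126)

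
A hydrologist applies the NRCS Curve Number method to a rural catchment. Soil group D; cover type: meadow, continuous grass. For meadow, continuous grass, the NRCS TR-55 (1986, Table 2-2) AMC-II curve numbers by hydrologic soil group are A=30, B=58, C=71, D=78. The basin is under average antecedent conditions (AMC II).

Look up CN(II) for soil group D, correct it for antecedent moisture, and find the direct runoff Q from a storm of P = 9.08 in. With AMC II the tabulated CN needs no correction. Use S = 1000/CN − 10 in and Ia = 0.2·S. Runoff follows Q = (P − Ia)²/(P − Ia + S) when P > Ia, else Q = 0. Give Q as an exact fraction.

NRCS table: meadow, continuous grass, soil group D → CN(II) = 78
Average conditions: CN = 78 (no AMC adjustment).
S = 1000/78 − 10 = 110/39 in ≈ 2.821 in
Initial abstraction Ia = S/5 = (110/39)/5 = 22/39 ≈ 0.564 in
P − Ia = 9.080 − 0.564 = 8303/975 ≈ 8.516 in (> 0, runoff occurs)
Runoff Q = (P−Ia)²/(P−Ia+S) = (8.516)²/(8.516+2.821) = 68939809/10776675 ≈ 6.397 in

Q = 68939809/10776675 in ≈ 6.397 in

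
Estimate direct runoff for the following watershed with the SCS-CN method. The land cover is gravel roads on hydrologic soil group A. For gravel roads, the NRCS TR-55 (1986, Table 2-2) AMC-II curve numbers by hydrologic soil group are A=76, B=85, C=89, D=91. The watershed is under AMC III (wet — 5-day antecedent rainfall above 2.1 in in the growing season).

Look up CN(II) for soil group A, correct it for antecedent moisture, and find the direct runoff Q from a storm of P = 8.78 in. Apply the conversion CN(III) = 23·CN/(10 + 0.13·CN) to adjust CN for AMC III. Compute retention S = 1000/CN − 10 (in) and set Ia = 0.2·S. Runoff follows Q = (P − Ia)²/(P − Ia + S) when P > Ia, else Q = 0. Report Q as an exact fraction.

NRCS table: gravel roads, soil group A → CN(II) = 76
Adjust CN=76 to AMC III: 23·76/(10 + 0.13·76) → 1748 ÷ (497/25) = 43700/497 ≈ 87.928
S = 1000/(43700/497) − 10 = 600/437 in ≈ 1.373 in
Initial abstraction Ia = S/5 = (600/437)/5 = 120/437 ≈ 0.275 in
Excess rainfall: 8.780 − 0.275 = 8.505 in; P > Ia so Q > 0
Q: (185843/21850)² ÷ (215843/21850) = 34537620649/4716169550 in (≈ 7.323 in)

Q = 34537620649/4716169550 in ≈ 7.323 in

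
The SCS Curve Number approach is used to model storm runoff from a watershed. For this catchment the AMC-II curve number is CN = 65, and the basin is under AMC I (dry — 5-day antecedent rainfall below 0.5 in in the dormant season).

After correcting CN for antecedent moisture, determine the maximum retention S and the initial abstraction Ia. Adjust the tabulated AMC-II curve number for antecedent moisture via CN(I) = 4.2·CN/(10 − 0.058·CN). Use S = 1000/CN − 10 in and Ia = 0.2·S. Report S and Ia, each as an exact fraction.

S = 500/39 in ≈ 12.821 in; Ia = 100/39 in ≈ 2.564 in

Adjust CN=65 to AMC I: 4.2·65/(10 − 0.058·65) → 273 ÷ (623/100) = 3900/89 ≈ 43.820
S = 1000/(3900/89) − 10 = 500/39 in ≈ 12.821 in
Ia = 0.2·(500/39) = 100/39 in ≈ 2.564 in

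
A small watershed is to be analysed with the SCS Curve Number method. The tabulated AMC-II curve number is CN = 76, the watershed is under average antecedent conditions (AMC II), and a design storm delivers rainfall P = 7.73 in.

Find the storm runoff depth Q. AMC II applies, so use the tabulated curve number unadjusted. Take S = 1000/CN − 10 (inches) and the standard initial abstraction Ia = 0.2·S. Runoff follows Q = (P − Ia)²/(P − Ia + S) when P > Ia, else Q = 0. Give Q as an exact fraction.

AMC II — tabulated CN = 76 applies directly.
Retention S: 1000/CN − 10 with CN=76.000 → S = 60/19 ≈ 3.158 in
Ia = 0.2S: 0.2·3.158 = 0.632 in (exactly 12/19)
Since P=7.730 > Ia=0.632: effective rainfall P−Ia = 13487/1900 in
Q = (13487/1900)²/((13487/1900) + 60/19) = (181899169/3610000)/(19487/1900) = 181899169/37025300 in ≈ 4.913 in

Q = 181899169/37025300 in ≈ 4.913 in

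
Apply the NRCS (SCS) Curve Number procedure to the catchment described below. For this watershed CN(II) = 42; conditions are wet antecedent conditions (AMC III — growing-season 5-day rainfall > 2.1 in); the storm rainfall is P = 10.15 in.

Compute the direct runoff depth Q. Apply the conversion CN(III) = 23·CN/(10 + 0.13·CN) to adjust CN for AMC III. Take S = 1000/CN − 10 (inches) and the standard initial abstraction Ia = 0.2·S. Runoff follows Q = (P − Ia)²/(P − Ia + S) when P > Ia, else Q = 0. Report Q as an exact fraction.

Q = 257704469/48116460 in ≈ 5.356 in

Adjust CN=42 to AMC III: 23·42/(10 + 0.13·42) → 966 ÷ (773/50) = 48300/773 ≈ 62.484
Retention S: 1000/CN − 10 with CN=62.484 → S = 2900/483 ≈ 6.004 in
Ia = 0.2S: 0.2·6.004 = 1.201 in (exactly 580/483)
P − Ia = 10.150 − 1.201 = 86449/9660 ≈ 8.949 in (> 0, runoff occurs)
Q = (86449/9660)²/((86449/9660) + 2900/483) = (7473429601/93315600)/(144449/9660) = 257704469/48116460 in ≈ 5.356 in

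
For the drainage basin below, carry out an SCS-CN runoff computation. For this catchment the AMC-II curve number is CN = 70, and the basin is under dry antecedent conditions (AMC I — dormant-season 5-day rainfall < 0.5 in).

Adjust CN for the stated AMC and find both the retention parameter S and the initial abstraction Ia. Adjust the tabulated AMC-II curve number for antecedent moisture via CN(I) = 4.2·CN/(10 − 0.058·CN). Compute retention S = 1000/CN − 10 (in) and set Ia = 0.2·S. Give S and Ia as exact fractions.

S = 500/49 in ≈ 10.204 in; Ia = 100/49 in ≈ 2.041 in

Adjust CN=70 to AMC I: 4.2·70/(10 − 0.058·70) → 294 ÷ (297/50) = 4900/99 ≈ 49.495
Retention S: 1000/CN − 10 with CN=49.495 → S = 500/49 ≈ 10.204 in
Ia = 0.2S: 0.2·10.204 = 2.041 in (exactly 100/49)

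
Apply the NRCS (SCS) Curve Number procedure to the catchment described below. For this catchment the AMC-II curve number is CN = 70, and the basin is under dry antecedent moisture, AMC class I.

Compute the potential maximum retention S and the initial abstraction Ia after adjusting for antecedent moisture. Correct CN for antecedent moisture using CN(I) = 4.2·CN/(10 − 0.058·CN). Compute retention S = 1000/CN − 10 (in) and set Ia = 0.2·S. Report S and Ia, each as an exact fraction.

S = 500/49 in ≈ 10.204 in; Ia = 100/49 in ≈ 2.041 in

Dry (AMC I): CN(I) = 4.2·70/(10 − 0.058·70) = 294/(297/50) = 4900/99 ≈ 49.495
Retention S: 1000/CN − 10 with CN=49.495 → S = 500/49 ≈ 10.204 in
Initial abstraction Ia = S/5 = (500/49)/5 = 100/49 ≈ 2.041 in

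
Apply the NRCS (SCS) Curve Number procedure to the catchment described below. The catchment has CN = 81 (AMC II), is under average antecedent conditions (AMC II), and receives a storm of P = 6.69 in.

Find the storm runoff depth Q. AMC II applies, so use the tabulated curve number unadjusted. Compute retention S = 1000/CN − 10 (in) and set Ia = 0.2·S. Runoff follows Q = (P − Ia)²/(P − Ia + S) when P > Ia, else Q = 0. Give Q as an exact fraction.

Average conditions: CN = 81 (no AMC adjustment).
Max retention: S = 1000/81 − 10 = 190/81 in (≈ 2.346 in)
Ia = 0.2·(190/81) = 38/81 in ≈ 0.469 in
Excess rainfall: 6.690 − 0.469 = 6.221 in; P > Ia so Q > 0
Runoff Q = (P−Ia)²/(P−Ia+S) = (6.221)²/(6.221+2.346) = 2539051321/562050900 ≈ 4.517 in

Q = 2539051321/562050900 in ≈ 4.517 in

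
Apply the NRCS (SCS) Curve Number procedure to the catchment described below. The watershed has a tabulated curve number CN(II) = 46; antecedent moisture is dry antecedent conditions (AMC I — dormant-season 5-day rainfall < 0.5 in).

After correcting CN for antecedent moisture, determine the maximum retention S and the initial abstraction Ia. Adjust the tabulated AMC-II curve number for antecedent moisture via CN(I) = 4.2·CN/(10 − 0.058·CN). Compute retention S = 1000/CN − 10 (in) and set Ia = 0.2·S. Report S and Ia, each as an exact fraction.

Adjust CN=46 to AMC I: 4.2·46/(10 − 0.058·46) → (966/5) ÷ (1833/250) = 16100/611 ≈ 26.350
Retention S: 1000/CN − 10 with CN=26.350 → S = 4500/161 ≈ 27.950 in
Initial abstraction Ia = S/5 = (4500/161)/5 = 900/161 ≈ 5.590 in

S = 4500/161 in ≈ 27.950 in; Ia = 900/161 in ≈ 5.590 in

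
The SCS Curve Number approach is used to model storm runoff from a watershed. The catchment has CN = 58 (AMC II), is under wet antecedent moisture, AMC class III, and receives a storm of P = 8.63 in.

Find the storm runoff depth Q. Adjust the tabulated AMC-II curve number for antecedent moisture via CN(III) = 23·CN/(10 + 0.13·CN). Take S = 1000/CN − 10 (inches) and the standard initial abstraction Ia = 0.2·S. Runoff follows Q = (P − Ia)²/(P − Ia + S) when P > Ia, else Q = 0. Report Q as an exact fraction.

Wet (AMC III): CN(III) = 23·58/(10 + 0.13·58) = 1334/(877/50) = 66700/877 ≈ 76.055
Retention S: 1000/CN − 10 with CN=76.055 → S = 2100/667 ≈ 3.148 in
Ia = 0.2·(2100/667) = 420/667 in ≈ 0.630 in
Since P=8.630 > Ia=0.630: effective rainfall P−Ia = 533621/66700 in
Q: (533621/66700)² ÷ (743621/66700) = 284751371641/49599520700 in (≈ 5.741 in)

Q = 284751371641/49599520700 in ≈ 5.741 in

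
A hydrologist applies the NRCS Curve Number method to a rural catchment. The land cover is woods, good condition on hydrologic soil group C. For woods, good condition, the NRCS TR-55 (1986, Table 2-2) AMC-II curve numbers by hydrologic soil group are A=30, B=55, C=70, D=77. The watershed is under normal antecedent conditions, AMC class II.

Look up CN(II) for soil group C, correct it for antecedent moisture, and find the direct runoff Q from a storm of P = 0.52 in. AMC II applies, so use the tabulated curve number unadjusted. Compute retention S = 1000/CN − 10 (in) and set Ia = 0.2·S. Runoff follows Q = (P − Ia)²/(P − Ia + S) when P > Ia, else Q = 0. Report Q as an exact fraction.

NRCS table: woods, good condition, soil group C → CN(II) = 70
CN(II) = 70; AMC II needs no correction.
Max retention: S = 1000/70 − 10 = 30/7 in (≈ 4.286 in)
Ia = 0.2·(30/7) = 6/7 in ≈ 0.857 in
P = 0.520 ≤ Ia = 0.857 in: entire storm abstracted, Q = 0.

Q = 0 in ≈ 0.000 in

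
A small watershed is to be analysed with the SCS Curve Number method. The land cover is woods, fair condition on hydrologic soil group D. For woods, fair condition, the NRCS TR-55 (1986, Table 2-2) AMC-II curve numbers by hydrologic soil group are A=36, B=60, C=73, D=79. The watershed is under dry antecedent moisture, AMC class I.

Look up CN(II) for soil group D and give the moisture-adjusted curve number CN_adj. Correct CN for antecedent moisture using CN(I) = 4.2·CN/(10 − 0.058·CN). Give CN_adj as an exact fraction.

CN_adj = 7900/129 ≈ 61.240

NRCS table: woods, fair condition, soil group D → CN(II) = 79
Adjust CN=79 to AMC I: 4.2·79/(10 − 0.058·79) → (1659/5) ÷ (2709/500) = 7900/129 ≈ 61.240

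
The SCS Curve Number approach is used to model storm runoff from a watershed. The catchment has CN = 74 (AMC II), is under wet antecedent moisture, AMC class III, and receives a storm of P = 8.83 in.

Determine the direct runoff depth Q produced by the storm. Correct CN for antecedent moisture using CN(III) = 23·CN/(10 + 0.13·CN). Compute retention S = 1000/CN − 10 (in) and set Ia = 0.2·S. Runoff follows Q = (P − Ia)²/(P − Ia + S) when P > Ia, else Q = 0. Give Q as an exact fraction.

Q = 526253037489/72797348300 in ≈ 7.229 in

CN(III) from CN(II)=74: (23·74)/(10 + 0.13·74) = 85100/981 ≈ 86.748
S = 1000/(85100/981) − 10 = 1300/851 in ≈ 1.528 in
Initial abstraction Ia = S/5 = (1300/851)/5 = 260/851 ≈ 0.306 in
Excess rainfall: 8.830 − 0.306 = 8.524 in; P > Ia so Q > 0
Runoff Q = (P−Ia)²/(P−Ia+S) = (8.524)²/(8.524+1.528) = 526253037489/72797348300 ≈ 7.229 in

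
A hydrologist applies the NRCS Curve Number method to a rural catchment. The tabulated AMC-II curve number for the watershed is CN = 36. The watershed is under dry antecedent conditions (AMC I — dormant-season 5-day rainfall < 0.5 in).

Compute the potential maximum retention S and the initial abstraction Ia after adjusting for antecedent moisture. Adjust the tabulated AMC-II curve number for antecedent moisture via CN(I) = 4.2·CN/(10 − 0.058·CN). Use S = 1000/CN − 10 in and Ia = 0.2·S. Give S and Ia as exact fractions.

Adjust CN=36 to AMC I: 4.2·36/(10 − 0.058·36) → (756/5) ÷ (989/125) = 18900/989 ≈ 19.110
S = 1000/(18900/989) − 10 = 8000/189 in ≈ 42.328 in
Ia = 0.2S: 0.2·42.328 = 8.466 in (exactly 1600/189)

S = 8000/189 in ≈ 42.328 in; Ia = 1600/189 in ≈ 8.466 in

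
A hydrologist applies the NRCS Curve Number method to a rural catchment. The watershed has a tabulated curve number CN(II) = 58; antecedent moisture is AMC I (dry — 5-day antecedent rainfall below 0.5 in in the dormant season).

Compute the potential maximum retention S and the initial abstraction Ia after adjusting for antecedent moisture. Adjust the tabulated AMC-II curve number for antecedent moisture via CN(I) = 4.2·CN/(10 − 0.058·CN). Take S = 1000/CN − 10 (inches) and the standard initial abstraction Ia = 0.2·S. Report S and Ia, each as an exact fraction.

Dry (AMC I): CN(I) = 4.2·58/(10 − 0.058·58) = (1218/5)/(1659/250) = 2900/79 ≈ 36.709
Retention S: 1000/CN − 10 with CN=36.709 → S = 500/29 ≈ 17.241 in
Ia = 0.2S: 0.2·17.241 = 3.448 in (exactly 100/29)

S = 500/29 in ≈ 17.241 in; Ia = 100/29 in ≈ 3.448 in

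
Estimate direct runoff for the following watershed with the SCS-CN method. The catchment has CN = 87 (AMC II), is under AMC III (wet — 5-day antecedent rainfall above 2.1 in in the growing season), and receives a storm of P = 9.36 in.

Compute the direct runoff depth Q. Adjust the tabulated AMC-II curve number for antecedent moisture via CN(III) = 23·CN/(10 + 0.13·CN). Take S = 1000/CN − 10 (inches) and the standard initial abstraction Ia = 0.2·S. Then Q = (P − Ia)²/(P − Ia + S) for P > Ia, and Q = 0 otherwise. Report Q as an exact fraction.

Adjust CN=87 to AMC III: 23·87/(10 + 0.13·87) → 2001 ÷ (2131/100) = 200100/2131 ≈ 93.900
S = 1000/(200100/2131) − 10 = 1300/2001 in ≈ 0.650 in
Ia = 0.2S: 0.2·0.650 = 0.130 in (exactly 260/2001)
Excess rainfall: 9.360 − 0.130 = 9.230 in; P > Ia so Q > 0
Q = (461734/50025)²/((461734/50025) + 1300/2001) = (213198286756/2502500625)/(494234/50025) = 8199934106/950925225 in ≈ 8.623 in

Q = 8199934106/950925225 in ≈ 8.623 in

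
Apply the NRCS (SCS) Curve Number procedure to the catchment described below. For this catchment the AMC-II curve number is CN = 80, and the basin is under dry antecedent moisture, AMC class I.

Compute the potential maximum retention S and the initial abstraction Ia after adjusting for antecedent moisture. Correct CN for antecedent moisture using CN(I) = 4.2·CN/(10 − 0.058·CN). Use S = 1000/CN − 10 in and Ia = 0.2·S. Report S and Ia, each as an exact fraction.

S = 125/21 in ≈ 5.952 in; Ia = 25/21 in ≈ 1.190 in

Dry (AMC I): CN(I) = 4.2·80/(10 − 0.058·80) = 336/(134/25) = 4200/67 ≈ 62.687
Max retention: S = 1000/(4200/67) − 10 = 125/21 in (≈ 5.952 in)
Initial abstraction Ia = S/5 = (125/21)/5 = 25/21 ≈ 1.190 in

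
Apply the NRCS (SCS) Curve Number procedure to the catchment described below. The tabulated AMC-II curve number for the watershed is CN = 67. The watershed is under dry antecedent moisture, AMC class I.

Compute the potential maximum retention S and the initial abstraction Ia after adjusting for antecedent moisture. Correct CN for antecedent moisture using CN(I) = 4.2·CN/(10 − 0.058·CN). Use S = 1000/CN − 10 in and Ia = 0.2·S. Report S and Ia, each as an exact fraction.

S = 5500/469 in ≈ 11.727 in; Ia = 1100/469 in ≈ 2.345 in

Adjust CN=67 to AMC I: 4.2·67/(10 − 0.058·67) → (1407/5) ÷ (3057/500) = 46900/1019 ≈ 46.026
Max retention: S = 1000/(46900/1019) − 10 = 5500/469 in (≈ 11.727 in)
Initial abstraction Ia = S/5 = (5500/469)/5 = 1100/469 ≈ 2.345 in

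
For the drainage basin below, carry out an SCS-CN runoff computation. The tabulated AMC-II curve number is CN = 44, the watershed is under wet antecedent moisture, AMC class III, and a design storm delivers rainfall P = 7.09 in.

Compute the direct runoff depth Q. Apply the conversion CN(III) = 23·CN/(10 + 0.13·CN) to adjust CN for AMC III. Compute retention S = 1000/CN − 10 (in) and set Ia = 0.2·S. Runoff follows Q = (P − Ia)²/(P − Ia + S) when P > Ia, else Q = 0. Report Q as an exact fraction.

Q = 22914996129/7371838100 in ≈ 3.108 in

Adjust CN=44 to AMC III: 23·44/(10 + 0.13·44) → 1012 ÷ (393/25) = 25300/393 ≈ 64.377
Max retention: S = 1000/(25300/393) − 10 = 1400/253 in (≈ 5.534 in)
Initial abstraction Ia = S/5 = (1400/253)/5 = 280/253 ≈ 1.107 in
Excess rainfall: 7.090 − 1.107 = 5.983 in; P > Ia so Q > 0
Runoff Q = (P−Ia)²/(P−Ia+S) = (5.983)²/(5.983+5.534) = 22914996129/7371838100 ≈ 3.108 in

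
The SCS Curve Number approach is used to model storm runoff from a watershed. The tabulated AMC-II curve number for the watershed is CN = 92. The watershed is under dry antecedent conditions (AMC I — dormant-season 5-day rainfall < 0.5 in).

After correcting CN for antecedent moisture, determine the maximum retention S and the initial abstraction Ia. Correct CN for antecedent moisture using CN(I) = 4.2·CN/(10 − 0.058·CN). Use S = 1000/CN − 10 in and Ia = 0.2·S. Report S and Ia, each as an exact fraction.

Dry (AMC I): CN(I) = 4.2·92/(10 − 0.058·92) = (1932/5)/(583/125) = 48300/583 ≈ 82.847
S = 1000/(48300/583) − 10 = 1000/483 in ≈ 2.070 in
Ia = 0.2S: 0.2·2.070 = 0.414 in (exactly 200/483)

S = 1000/483 in ≈ 2.070 in; Ia = 200/483 in ≈ 0.414 in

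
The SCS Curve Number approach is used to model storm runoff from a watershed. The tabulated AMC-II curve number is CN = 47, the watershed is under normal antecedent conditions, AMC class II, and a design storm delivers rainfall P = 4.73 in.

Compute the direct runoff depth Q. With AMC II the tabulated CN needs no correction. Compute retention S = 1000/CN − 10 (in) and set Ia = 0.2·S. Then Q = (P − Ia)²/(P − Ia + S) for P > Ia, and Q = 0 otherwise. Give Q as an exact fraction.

Q = 135280161/303765700 in ≈ 0.445 in

AMC II — tabulated CN = 47 applies directly.
Retention S: 1000/CN − 10 with CN=47.000 → S = 530/47 ≈ 11.277 in
Ia = 0.2·(530/47) = 106/47 in ≈ 2.255 in
Excess rainfall: 4.730 − 2.255 = 2.475 in; P > Ia so Q > 0
Q: (11631/4700)² ÷ (64631/4700) = 135280161/303765700 in (≈ 0.445 in)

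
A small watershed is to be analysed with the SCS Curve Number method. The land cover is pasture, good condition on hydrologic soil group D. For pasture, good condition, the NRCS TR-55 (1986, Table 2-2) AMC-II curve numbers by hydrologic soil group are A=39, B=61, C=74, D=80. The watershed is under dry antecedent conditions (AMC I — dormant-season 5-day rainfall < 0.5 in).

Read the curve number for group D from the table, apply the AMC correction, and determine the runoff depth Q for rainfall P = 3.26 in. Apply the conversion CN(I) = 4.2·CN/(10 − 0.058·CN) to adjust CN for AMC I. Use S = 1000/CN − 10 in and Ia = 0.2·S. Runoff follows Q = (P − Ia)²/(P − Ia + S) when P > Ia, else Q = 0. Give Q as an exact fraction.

NRCS table: pasture, good condition, soil group D → CN(II) = 80
Dry (AMC I): CN(I) = 4.2·80/(10 − 0.058·80) = 336/(134/25) = 4200/67 ≈ 62.687
Retention S: 1000/CN − 10 with CN=62.687 → S = 125/21 ≈ 5.952 in
Ia = 0.2S: 0.2·5.952 = 1.190 in (exactly 25/21)
Since P=3.260 > Ia=1.190: effective rainfall P−Ia = 2173/1050 in
Q = (2173/1050)²/((2173/1050) + 125/21) = (4721929/1102500)/(8423/1050) = 4721929/8844150 in ≈ 0.534 in

Q = 4721929/8844150 in ≈ 0.534 in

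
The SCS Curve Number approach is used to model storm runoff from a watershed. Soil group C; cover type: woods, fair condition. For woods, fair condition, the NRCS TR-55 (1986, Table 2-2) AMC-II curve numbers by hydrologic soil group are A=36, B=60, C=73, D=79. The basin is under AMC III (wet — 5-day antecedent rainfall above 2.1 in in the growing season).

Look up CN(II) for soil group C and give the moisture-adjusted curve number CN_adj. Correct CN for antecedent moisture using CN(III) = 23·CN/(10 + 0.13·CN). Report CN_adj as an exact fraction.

NRCS table: woods, fair condition, soil group C → CN(II) = 73
Wet (AMC III): CN(III) = 23·73/(10 + 0.13·73) = 1679/(1949/100) = 167900/1949 ≈ 86.147

CN_adj = 167900/1949 ≈ 86.147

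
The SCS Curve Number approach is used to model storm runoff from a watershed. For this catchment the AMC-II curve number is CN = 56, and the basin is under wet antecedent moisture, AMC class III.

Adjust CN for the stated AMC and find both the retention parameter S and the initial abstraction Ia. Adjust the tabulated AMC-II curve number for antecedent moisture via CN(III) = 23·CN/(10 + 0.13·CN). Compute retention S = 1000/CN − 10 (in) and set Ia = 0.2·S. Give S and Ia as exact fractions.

CN(III) from CN(II)=56: (23·56)/(10 + 0.13·56) = 4025/54 ≈ 74.537
S = 1000/(4025/54) − 10 = 550/161 in ≈ 3.416 in
Ia = 0.2S: 0.2·3.416 = 0.683 in (exactly 110/161)

S = 550/161 in ≈ 3.416 in; Ia = 110/161 in ≈ 0.683 in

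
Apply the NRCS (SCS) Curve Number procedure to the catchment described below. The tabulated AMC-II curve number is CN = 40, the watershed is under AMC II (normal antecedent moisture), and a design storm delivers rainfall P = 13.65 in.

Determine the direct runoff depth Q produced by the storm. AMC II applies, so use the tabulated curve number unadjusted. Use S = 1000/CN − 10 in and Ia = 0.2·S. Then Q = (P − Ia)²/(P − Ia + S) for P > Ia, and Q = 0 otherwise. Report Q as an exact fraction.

Average conditions: CN = 40 (no AMC adjustment).
S = 1000/40 − 10 = 15 in ≈ 15.000 in
Ia = 0.2S: 0.2·15.000 = 3.000 in (exactly 3)
Excess rainfall: 13.650 − 3.000 = 10.650 in; P > Ia so Q > 0
Runoff Q = (P−Ia)²/(P−Ia+S) = (10.650)²/(10.650+15.000) = 5041/1140 ≈ 4.422 in

Q = 5041/1140 in ≈ 4.422 in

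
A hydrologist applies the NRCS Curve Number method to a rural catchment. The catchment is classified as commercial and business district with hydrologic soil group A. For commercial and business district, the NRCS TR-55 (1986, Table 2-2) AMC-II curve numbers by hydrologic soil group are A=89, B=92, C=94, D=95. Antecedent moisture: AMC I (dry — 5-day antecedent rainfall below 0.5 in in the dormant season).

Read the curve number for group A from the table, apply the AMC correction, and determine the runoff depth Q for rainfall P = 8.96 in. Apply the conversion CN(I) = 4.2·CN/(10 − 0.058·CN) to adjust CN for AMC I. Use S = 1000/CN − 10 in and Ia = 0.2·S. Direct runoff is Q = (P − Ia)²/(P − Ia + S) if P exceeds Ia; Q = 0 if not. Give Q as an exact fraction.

Q = 9562688521/1543840725 in ≈ 6.194 in

NRCS table: commercial and business district, soil group A → CN(II) = 89
CN(I) from CN(II)=89: (4.2·89)/(10 − 0.058·89) = 186900/2419 ≈ 77.263
Retention S: 1000/CN − 10 with CN=77.263 → S = 5500/1869 ≈ 2.943 in
Ia = 0.2·(5500/1869) = 1100/1869 in ≈ 0.589 in
P − Ia = 8.960 − 0.589 = 391156/46725 ≈ 8.371 in (> 0, runoff occurs)
Runoff Q = (P−Ia)²/(P−Ia+S) = (8.371)²/(8.371+2.943) = 9562688521/1543840725 ≈ 6.194 in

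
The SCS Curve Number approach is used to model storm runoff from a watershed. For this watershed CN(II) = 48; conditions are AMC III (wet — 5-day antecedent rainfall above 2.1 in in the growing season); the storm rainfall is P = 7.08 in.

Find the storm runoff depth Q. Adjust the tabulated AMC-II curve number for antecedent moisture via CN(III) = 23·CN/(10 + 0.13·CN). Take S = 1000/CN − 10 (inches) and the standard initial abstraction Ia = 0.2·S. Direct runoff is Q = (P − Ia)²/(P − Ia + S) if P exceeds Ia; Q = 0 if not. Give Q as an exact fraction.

Q = 112105744/32279925 in ≈ 3.473 in

Wet (AMC III): CN(III) = 23·48/(10 + 0.13·48) = 1104/(406/25) = 13800/203 ≈ 67.980
Retention S: 1000/CN − 10 with CN=67.980 → S = 325/69 ≈ 4.710 in
Initial abstraction Ia = S/5 = (325/69)/5 = 65/69 ≈ 0.942 in
Excess rainfall: 7.080 − 0.942 = 6.138 in; P > Ia so Q > 0
Q = (10588/1725)²/((10588/1725) + 325/69) = (112105744/2975625)/(18713/1725) = 112105744/32279925 in ≈ 3.473 in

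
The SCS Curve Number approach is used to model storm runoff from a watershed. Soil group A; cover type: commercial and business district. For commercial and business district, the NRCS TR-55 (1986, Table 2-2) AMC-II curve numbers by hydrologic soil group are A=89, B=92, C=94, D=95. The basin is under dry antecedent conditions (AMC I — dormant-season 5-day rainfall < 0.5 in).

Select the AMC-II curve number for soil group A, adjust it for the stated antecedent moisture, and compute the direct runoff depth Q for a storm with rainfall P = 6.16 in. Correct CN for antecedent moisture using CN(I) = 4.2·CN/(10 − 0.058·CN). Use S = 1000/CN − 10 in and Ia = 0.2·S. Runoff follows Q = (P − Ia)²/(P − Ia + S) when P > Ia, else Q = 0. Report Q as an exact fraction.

NRCS table: commercial and business district, soil group A → CN(II) = 89
Dry (AMC I): CN(I) = 4.2·89/(10 − 0.058·89) = (1869/5)/(2419/500) = 186900/2419 ≈ 77.263
Retention S: 1000/CN − 10 with CN=77.263 → S = 5500/1869 ≈ 2.943 in
Initial abstraction Ia = S/5 = (5500/1869)/5 = 1100/1869 ≈ 0.589 in
P − Ia = 6.160 − 0.589 = 260326/46725 ≈ 5.571 in (> 0, runoff occurs)
Q = (260326/46725)²/((260326/46725) + 5500/1869) = (67769626276/2183225625)/(397826/46725) = 3080437558/844928175 in ≈ 3.646 in

Q = 3080437558/844928175 in ≈ 3.646 in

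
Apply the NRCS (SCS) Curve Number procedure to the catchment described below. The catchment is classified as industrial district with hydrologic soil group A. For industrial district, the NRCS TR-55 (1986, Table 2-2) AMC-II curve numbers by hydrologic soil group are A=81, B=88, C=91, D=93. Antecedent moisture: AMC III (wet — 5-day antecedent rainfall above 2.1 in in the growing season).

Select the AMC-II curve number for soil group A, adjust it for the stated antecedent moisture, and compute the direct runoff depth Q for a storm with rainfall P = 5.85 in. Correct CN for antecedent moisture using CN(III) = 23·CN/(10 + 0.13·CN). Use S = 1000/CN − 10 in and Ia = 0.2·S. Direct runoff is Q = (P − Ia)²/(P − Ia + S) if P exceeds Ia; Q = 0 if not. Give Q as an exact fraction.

NRCS table: industrial district, soil group A → CN(II) = 81
Wet (AMC III): CN(III) = 23·81/(10 + 0.13·81) = 1863/(2053/100) = 186300/2053 ≈ 90.745
S = 1000/(186300/2053) − 10 = 1900/1863 in ≈ 1.020 in
Ia = 0.2·(1900/1863) = 380/1863 in ≈ 0.204 in
P − Ia = 5.850 − 0.204 = 210371/37260 ≈ 5.646 in (> 0, runoff occurs)
Q: (210371/37260)² ÷ (248371/37260) = 44255957641/9254303460 in (≈ 4.782 in)

Q = 44255957641/9254303460 in ≈ 4.782 in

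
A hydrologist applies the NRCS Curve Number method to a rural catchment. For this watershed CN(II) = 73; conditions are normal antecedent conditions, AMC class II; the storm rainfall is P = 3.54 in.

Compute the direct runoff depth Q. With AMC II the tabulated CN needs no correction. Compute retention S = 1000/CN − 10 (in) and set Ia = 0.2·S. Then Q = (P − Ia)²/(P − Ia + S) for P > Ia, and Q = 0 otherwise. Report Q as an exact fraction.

Average conditions: CN = 73 (no AMC adjustment).
Retention S: 1000/CN − 10 with CN=73.000 → S = 270/73 ≈ 3.699 in
Initial abstraction Ia = S/5 = (270/73)/5 = 54/73 ≈ 0.740 in
Excess rainfall: 3.540 − 0.740 = 2.800 in; P > Ia so Q > 0
Q: (10221/3650)² ÷ (23721/3650) = 34822947/28860550 in (≈ 1.207 in)

Q = 34822947/28860550 in ≈ 1.207 in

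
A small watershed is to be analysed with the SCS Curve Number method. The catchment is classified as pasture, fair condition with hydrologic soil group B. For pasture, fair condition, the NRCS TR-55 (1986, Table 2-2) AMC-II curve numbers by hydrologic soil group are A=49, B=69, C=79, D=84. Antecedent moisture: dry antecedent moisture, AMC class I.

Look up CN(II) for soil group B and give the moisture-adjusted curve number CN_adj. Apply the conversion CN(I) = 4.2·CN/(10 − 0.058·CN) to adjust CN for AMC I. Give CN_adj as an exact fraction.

NRCS table: pasture, fair condition, soil group B → CN(II) = 69
CN(I) from CN(II)=69: (4.2·69)/(10 − 0.058·69) = 144900/2999 ≈ 48.316

CN_adj = 144900/2999 ≈ 48.316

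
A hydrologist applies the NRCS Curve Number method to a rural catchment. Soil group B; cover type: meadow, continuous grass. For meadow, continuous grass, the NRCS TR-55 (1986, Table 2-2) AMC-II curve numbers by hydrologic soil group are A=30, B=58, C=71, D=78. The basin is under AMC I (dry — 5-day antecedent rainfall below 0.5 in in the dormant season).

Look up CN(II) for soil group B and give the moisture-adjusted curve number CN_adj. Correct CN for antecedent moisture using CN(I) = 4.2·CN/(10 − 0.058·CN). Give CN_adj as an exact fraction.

CN_adj = 2900/79 ≈ 36.709

NRCS table: meadow, continuous grass, soil group B → CN(II) = 58
Adjust CN=58 to AMC I: 4.2·58/(10 − 0.058·58) → (1218/5) ÷ (1659/250) = 2900/79 ≈ 36.709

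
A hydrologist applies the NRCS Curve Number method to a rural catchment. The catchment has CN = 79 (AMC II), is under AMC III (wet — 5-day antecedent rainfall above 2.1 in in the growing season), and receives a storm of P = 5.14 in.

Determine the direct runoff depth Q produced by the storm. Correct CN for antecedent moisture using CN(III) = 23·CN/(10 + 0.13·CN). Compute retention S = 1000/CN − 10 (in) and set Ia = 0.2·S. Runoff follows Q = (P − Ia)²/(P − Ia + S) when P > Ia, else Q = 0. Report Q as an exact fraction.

Wet (AMC III): CN(III) = 23·79/(10 + 0.13·79) = 1817/(2027/100) = 181700/2027 ≈ 89.640
S = 1000/(181700/2027) − 10 = 2100/1817 in ≈ 1.156 in
Ia = 0.2S: 0.2·1.156 = 0.231 in (exactly 420/1817)
P − Ia = 5.140 − 0.231 = 445969/90850 ≈ 4.909 in (> 0, runoff occurs)
Runoff Q = (P−Ia)²/(P−Ia+S) = (4.909)²/(4.909+1.156) = 198888348961/50055533650 ≈ 3.973 in

Q = 198888348961/50055533650 in ≈ 3.973 in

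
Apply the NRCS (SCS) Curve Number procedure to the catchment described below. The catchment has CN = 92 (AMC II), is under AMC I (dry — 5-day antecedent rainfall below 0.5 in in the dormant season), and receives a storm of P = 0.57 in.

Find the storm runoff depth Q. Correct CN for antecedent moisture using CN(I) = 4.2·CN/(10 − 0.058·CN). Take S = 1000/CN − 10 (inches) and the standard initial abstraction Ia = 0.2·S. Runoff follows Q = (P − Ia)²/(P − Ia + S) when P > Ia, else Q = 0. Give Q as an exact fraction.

Q = 56715961/5193747300 in ≈ 0.011 in

Dry (AMC I): CN(I) = 4.2·92/(10 − 0.058·92) = (1932/5)/(583/125) = 48300/583 ≈ 82.847
S = 1000/(48300/583) − 10 = 1000/483 in ≈ 2.070 in
Ia = 0.2S: 0.2·2.070 = 0.414 in (exactly 200/483)
Since P=0.570 > Ia=0.414: effective rainfall P−Ia = 7531/48300 in
Runoff Q = (P−Ia)²/(P−Ia+S) = (0.156)²/(0.156+2.070) = 56715961/5193747300 ≈ 0.011 in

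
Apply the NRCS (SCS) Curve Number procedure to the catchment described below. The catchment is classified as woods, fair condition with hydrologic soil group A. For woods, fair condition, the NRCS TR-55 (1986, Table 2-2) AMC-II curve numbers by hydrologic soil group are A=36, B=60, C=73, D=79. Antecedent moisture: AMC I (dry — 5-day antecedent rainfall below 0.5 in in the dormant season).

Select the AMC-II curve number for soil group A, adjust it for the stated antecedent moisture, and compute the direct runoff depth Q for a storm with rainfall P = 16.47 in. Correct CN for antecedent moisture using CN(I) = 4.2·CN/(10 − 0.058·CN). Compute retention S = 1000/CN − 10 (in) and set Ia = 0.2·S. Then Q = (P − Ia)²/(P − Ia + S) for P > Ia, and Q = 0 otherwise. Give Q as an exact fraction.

NRCS table: woods, fair condition, soil group A → CN(II) = 36
Adjust CN=36 to AMC I: 4.2·36/(10 − 0.058·36) → (756/5) ÷ (989/125) = 18900/989 ≈ 19.110
Retention S: 1000/CN − 10 with CN=19.110 → S = 8000/189 ≈ 42.328 in
Initial abstraction Ia = S/5 = (8000/189)/5 = 1600/189 ≈ 8.466 in
Since P=16.470 > Ia=8.466: effective rainfall P−Ia = 151283/18900 in
Q: (151283/18900)² ÷ (951283/18900) = 22886546089/17979248700 in (≈ 1.273 in)

Q = 22886546089/17979248700 in ≈ 1.273 in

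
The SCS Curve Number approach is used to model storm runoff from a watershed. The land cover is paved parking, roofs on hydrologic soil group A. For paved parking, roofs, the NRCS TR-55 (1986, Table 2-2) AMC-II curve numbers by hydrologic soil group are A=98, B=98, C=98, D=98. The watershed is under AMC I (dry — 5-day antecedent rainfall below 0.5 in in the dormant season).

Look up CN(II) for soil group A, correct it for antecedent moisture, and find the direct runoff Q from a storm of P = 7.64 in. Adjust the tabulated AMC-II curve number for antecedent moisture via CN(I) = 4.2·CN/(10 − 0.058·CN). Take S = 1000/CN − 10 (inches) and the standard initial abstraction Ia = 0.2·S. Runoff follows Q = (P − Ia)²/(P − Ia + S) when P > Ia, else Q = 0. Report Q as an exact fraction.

NRCS table: paved parking, roofs, soil group A → CN(II) = 98
CN(I) from CN(II)=98: (4.2·98)/(10 − 0.058·98) = 102900/1079 ≈ 95.366
Max retention: S = 1000/(102900/1079) − 10 = 500/1029 in (≈ 0.486 in)
Ia = 0.2S: 0.2·0.486 = 0.097 in (exactly 100/1029)
Since P=7.640 > Ia=0.097: effective rainfall P−Ia = 194039/25725 in
Q = (194039/25725)²/((194039/25725) + 500/1029) = (37651133521/661775625)/(206539/25725) = 37651133521/5313215775 in ≈ 7.086 in

Q = 37651133521/5313215775 in ≈ 7.086 in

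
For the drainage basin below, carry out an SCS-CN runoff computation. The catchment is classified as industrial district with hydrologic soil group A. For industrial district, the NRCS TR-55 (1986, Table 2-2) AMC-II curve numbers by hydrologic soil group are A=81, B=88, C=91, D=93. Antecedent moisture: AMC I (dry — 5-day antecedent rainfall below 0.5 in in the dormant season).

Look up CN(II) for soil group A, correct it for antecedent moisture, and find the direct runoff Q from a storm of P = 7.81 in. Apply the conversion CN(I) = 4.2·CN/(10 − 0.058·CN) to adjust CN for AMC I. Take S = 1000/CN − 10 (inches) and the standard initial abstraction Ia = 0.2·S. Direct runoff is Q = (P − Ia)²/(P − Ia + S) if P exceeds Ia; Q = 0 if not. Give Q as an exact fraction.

NRCS table: industrial district, soil group A → CN(II) = 81
Adjust CN=81 to AMC I: 4.2·81/(10 − 0.058·81) → (1701/5) ÷ (2651/500) = 170100/2651 ≈ 64.164
Retention S: 1000/CN − 10 with CN=64.164 → S = 9500/1701 ≈ 5.585 in
Initial abstraction Ia = S/5 = (9500/1701)/5 = 1900/1701 ≈ 1.117 in
Excess rainfall: 7.810 − 1.117 = 6.693 in; P > Ia so Q > 0
Q = (1138481/170100)²/((1138481/170100) + 9500/1701) = (1296138987361/28934010000)/(2088481/170100) = 1296138987361/355250618100 in ≈ 3.649 in

Q = 1296138987361/355250618100 in ≈ 3.649 in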